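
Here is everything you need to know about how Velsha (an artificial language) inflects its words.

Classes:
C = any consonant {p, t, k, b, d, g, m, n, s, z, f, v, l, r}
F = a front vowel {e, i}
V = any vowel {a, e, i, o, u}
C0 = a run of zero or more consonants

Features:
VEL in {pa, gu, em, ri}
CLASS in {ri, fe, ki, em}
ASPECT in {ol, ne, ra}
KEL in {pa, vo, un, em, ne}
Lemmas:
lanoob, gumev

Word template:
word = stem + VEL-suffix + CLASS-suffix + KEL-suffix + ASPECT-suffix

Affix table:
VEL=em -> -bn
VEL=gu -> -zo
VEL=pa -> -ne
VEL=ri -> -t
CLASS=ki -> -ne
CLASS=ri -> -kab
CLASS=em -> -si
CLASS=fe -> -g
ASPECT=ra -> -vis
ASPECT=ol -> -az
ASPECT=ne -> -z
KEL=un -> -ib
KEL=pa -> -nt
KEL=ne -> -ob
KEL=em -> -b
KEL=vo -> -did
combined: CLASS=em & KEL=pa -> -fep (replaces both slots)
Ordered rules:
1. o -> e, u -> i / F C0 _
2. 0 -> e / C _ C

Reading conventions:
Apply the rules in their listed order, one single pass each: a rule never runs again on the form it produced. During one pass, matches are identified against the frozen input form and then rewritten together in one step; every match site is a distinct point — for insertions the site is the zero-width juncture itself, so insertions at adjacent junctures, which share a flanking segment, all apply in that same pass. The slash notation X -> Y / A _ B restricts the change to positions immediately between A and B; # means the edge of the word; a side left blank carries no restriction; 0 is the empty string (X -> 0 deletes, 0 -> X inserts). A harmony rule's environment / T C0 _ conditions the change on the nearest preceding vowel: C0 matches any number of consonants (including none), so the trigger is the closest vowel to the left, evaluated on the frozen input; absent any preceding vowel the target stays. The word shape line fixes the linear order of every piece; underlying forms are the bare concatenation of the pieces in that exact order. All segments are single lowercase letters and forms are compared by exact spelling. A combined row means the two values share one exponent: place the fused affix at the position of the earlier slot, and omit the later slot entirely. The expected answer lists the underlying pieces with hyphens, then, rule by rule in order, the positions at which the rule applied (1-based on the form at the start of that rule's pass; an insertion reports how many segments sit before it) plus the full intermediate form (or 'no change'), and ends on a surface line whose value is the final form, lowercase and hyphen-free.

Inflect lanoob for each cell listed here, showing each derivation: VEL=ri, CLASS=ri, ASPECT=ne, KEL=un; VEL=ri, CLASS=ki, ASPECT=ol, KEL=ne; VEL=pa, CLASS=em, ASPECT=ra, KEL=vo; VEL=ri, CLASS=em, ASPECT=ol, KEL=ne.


cell VEL=ri, CLASS=ri, ASPECT=ne, KEL=un:
underlying: lanoob-t-kab-ib-z
1. o -> e, u -> i / F C0 _: no change
2. 0 -> e / C _ C: inserts after position(s) 6, 7, 12: lanoobetekabibez
surface: lanoobetekabibez

cell VEL=ri, CLASS=ki, ASPECT=ol, KEL=ne:
underlying: lanoob-t-ne-ob-az
1. o -> e, u -> i / F C0 _: fires at position(s) 10: lanoobtneebaz
2. 0 -> e / C _ C: inserts after position(s) 6, 7: lanoobeteneebaz
surface: lanoobeteneebaz

cell VEL=pa, CLASS=em, ASPECT=ra, KEL=vo:
underlying: lanoob-ne-si-did-vis
1. o -> e, u -> i / F C0 _: no change
2. 0 -> e / C _ C: inserts after position(s) 6, 13: lanoobenesididevis
surface: lanoobenesididevis

cell VEL=ri, CLASS=em, ASPECT=ol, KEL=ne:
underlying: lanoob-t-si-ob-az
1. o -> e, u -> i / F C0 _: fires at position(s) 10: lanoobtsiebaz
2. 0 -> e / C _ C: inserts after position(s) 6, 7: lanoobetesiebaz
surface: lanoobetesiebaz


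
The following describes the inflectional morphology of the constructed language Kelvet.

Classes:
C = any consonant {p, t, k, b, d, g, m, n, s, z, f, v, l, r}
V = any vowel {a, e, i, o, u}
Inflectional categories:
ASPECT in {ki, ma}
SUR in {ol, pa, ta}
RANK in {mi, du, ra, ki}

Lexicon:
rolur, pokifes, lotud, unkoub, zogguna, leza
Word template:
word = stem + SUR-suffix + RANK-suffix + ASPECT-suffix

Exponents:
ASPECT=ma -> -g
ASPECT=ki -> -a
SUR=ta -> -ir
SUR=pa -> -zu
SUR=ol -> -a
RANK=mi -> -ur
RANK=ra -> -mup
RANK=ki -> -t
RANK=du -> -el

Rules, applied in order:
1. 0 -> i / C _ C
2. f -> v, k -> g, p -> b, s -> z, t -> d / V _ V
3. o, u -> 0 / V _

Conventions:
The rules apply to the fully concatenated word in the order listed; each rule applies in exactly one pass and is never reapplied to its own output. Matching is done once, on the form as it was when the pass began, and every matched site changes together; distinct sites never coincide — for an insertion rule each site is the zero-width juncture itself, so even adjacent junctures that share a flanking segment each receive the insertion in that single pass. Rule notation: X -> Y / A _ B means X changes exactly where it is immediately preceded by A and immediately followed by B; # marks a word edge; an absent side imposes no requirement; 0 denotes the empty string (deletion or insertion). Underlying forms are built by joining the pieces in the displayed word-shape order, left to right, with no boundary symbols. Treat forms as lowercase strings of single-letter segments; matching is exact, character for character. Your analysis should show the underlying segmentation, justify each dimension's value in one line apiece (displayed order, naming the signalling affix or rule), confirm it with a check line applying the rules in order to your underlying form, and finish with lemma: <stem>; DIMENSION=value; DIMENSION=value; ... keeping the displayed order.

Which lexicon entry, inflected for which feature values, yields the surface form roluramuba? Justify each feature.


underlying: rolur-a-mup-a
ASPECT=ki - signalled by the affix -a
SUR=ol - signalled by the affix -a
RANK=ra - signalled by the affix -mup
check: roluramupa -> roluramupa -> roluramuba -> roluramuba
lemma: rolur; ASPECT=ki; SUR=ol; RANK=ra


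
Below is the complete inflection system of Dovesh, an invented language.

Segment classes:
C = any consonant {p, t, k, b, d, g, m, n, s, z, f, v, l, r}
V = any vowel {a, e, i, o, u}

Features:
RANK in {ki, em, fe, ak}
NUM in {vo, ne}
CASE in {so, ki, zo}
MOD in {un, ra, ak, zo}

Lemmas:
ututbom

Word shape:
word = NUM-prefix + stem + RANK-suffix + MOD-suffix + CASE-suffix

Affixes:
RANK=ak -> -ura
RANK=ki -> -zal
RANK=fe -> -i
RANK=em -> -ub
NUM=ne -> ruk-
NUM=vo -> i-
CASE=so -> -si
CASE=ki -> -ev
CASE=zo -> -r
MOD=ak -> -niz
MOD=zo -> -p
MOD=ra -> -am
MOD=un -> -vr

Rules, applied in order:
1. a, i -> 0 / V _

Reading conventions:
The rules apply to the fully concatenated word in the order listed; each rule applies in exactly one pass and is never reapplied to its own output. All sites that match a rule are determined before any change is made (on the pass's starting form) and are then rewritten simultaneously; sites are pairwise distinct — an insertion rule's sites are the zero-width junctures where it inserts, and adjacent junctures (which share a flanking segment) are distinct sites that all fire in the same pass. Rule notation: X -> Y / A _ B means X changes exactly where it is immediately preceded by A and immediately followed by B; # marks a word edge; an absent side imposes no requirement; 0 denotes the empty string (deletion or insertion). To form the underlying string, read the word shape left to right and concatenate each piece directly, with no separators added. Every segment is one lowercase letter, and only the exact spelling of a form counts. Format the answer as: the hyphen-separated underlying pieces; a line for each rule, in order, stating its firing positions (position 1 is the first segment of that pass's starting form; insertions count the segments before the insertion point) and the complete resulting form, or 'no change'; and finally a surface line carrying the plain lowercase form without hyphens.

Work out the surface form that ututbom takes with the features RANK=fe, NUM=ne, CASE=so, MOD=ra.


underlying: ruk-ututbom-i-am-si
1. a, i -> 0 / V _: fires at position(s) 12: rukututbomimsi
surface: rukututbomimsi


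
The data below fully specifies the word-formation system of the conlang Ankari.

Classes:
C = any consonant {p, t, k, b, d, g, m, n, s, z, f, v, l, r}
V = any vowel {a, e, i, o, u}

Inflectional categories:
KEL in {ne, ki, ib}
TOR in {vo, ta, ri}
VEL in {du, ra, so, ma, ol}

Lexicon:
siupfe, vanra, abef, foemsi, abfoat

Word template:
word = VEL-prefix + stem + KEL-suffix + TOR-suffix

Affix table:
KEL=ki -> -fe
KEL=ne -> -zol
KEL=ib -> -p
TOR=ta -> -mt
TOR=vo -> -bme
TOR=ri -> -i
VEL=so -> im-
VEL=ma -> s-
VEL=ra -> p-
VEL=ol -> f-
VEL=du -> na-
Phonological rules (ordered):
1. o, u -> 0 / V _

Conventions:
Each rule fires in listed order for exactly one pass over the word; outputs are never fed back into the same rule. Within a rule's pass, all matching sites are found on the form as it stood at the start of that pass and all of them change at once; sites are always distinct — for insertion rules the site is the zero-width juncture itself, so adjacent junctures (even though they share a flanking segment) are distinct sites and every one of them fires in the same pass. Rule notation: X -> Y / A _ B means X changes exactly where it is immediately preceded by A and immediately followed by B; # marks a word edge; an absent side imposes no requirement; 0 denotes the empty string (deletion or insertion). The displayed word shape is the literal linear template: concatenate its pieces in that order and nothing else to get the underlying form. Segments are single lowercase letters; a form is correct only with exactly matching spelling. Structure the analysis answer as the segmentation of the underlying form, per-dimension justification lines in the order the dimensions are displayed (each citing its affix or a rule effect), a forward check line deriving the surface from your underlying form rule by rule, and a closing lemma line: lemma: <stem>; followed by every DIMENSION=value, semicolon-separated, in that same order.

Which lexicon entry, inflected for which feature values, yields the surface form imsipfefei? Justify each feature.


underlying: im-siupfe-fe-i
KEL=ki - signalled by the affix -fe
TOR=ri - signalled by the affix -i
VEL=so - signalled by the affix im-
check: imsiupfefei -> imsipfefei
lemma: siupfe; KEL=ki; TOR=ri; VEL=so


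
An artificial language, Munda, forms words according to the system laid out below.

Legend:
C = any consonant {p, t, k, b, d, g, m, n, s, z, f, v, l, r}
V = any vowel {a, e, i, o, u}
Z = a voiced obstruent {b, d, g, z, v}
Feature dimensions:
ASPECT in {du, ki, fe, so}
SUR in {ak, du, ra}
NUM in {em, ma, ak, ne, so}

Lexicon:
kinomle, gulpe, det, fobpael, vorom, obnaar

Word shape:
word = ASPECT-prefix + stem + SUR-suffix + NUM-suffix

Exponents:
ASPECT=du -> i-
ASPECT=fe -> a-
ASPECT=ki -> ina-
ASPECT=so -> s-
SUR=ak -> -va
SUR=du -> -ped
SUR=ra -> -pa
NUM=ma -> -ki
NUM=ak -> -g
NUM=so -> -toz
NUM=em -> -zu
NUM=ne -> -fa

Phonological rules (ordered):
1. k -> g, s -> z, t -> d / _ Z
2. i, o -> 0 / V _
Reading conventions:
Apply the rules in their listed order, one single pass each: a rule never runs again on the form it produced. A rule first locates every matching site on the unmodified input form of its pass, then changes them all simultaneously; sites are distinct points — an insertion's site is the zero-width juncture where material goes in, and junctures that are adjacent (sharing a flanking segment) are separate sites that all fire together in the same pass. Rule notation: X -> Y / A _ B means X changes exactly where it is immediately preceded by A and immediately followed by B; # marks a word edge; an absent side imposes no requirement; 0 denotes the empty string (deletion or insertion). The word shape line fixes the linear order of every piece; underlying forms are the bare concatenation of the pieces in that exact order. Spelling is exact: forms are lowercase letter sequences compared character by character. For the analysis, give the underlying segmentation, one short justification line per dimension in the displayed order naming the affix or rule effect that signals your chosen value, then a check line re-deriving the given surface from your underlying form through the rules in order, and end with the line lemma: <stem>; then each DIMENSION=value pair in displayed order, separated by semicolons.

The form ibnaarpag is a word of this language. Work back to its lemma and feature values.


underlying: i-obnaar-pa-g
ASPECT=du - signalled by the affix i-
SUR=ra - signalled by the affix -pa
NUM=ak - signalled by the affix -g
check: iobnaarpag -> iobnaarpag -> ibnaarpag
lemma: obnaar; ASPECT=du; SUR=ra; NUM=ak


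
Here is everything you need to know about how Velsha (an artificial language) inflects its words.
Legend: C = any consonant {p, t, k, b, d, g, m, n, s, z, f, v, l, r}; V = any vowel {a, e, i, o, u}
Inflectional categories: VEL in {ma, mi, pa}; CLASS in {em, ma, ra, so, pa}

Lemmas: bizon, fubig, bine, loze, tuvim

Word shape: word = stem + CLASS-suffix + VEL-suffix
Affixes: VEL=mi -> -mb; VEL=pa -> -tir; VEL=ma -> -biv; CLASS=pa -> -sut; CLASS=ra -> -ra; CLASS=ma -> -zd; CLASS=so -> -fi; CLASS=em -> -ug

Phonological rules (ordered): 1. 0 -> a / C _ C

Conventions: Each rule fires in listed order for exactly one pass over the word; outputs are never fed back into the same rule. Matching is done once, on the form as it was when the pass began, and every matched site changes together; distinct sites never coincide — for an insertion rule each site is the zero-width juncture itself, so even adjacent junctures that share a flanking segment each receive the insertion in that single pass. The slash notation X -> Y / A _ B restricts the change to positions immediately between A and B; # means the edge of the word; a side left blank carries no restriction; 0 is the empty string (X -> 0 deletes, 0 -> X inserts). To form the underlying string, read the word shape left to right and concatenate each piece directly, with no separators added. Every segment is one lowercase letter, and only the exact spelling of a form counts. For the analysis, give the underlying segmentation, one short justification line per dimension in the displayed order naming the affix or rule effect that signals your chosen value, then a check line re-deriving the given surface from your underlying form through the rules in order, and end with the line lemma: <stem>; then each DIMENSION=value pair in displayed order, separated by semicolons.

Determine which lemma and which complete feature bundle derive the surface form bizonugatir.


underlying: bizon-ug-tir
VEL=pa - signalled by the affix -tir
CLASS=em - signalled by the affix -ug
check: bizonugtir -> bizonugatir
lemma: bizon; VEL=pa; CLASS=em


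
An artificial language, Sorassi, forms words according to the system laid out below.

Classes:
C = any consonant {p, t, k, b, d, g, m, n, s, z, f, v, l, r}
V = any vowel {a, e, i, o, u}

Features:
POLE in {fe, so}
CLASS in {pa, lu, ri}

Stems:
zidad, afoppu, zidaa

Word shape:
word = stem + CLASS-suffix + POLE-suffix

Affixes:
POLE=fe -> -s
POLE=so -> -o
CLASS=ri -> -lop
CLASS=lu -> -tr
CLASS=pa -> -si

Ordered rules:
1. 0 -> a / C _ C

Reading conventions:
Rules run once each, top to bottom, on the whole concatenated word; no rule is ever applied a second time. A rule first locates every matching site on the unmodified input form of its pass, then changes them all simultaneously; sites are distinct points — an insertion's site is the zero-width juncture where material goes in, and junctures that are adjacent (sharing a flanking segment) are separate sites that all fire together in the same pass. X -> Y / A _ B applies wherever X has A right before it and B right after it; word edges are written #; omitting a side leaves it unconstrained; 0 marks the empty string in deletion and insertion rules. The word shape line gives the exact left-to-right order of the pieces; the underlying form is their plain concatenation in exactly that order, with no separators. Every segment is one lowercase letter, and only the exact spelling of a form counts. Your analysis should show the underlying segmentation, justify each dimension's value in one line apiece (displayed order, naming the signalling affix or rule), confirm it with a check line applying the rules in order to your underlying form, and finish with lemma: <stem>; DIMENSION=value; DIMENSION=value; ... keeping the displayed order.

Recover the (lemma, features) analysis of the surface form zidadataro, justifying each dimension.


underlying: zidad-tr-o
POLE=so - signalled by the affix -o
CLASS=lu - signalled by the affix -tr
check: zidadtro -> zidadataro
lemma: zidad; POLE=so; CLASS=lu


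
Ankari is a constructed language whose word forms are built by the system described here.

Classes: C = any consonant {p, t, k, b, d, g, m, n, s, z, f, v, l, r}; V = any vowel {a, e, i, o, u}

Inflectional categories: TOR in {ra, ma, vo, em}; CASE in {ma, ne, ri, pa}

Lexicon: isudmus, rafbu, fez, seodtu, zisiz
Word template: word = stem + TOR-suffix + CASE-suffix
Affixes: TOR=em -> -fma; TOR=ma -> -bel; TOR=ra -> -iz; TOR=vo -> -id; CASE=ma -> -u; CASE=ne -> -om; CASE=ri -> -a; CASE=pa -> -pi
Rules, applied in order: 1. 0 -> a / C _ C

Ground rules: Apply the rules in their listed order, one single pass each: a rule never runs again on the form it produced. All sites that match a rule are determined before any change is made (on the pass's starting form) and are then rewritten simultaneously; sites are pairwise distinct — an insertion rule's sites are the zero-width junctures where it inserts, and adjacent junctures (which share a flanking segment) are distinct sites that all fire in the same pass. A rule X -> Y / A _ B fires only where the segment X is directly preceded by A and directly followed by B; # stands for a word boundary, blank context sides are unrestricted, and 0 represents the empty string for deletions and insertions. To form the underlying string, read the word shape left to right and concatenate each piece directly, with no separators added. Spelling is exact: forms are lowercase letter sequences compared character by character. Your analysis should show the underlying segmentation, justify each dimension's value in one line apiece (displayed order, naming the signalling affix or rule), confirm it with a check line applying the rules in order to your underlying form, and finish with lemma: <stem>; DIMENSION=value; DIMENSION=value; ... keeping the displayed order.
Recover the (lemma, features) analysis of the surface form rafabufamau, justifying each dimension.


underlying: rafbu-fma-u
TOR=em - signalled by the affix -fma
CASE=ma - signalled by the affix -u
check: rafbufmau -> rafabufamau
lemma: rafbu; TOR=em; CASE=ma


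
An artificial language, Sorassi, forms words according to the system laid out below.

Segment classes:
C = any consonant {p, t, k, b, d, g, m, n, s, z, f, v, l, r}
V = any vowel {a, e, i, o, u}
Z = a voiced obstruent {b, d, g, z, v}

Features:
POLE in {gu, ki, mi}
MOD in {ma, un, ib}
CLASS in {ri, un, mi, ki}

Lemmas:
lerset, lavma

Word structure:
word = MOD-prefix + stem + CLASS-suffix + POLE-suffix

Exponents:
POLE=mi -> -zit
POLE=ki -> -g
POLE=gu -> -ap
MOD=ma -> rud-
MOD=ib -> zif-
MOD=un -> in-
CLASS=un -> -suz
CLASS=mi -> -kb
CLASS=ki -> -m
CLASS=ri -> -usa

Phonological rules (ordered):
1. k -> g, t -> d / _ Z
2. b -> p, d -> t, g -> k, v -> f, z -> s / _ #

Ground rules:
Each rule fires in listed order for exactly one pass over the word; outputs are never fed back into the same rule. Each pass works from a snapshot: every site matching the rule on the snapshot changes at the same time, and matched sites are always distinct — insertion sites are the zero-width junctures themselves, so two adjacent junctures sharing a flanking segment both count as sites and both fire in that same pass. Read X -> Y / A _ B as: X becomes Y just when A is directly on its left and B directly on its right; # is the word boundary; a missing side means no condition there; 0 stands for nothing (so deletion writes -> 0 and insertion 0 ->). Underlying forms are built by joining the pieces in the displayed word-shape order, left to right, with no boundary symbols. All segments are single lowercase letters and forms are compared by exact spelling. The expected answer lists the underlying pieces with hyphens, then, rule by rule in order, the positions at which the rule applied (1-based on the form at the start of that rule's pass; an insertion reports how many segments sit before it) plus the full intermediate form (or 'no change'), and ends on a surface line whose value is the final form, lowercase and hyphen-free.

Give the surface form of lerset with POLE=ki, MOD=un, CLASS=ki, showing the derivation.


underlying: in-lerset-m-g
1. k -> g, t -> d / _ Z: no change
2. b -> p, d -> t, g -> k, v -> f, z -> s / _ #: fires at position(s) 10: inlersetmk
surface: inlersetmk


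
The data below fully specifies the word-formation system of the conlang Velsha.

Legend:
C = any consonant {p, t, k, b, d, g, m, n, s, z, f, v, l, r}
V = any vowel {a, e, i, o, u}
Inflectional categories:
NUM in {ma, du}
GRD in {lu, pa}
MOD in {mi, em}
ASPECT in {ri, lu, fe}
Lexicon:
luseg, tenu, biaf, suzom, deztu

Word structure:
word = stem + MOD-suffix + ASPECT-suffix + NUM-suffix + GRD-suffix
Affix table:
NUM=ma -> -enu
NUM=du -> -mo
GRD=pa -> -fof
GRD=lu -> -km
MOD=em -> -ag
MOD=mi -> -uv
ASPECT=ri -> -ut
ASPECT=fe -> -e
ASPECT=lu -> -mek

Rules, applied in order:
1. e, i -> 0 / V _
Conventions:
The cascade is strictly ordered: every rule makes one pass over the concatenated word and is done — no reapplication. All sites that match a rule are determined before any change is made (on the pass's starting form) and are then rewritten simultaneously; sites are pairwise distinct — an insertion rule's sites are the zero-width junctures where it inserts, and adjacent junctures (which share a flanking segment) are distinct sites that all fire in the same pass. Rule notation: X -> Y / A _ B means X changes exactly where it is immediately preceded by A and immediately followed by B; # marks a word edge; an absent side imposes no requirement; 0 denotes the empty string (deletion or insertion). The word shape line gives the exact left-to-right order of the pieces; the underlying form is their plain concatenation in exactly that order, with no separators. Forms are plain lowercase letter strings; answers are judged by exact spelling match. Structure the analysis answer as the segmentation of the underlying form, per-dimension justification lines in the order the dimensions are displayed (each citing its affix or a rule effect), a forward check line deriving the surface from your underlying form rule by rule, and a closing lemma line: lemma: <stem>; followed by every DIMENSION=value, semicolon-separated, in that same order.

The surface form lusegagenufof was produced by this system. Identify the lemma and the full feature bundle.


underlying: luseg-ag-e-enu-fof
NUM=ma - signalled by the affix -enu
GRD=pa - signalled by the affix -fof
MOD=em - signalled by the affix -ag
ASPECT=fe - signalled by the affix -e
check: lusegageenufof -> lusegagenufof
lemma: luseg; NUM=ma; GRD=pa; MOD=em; ASPECT=fe


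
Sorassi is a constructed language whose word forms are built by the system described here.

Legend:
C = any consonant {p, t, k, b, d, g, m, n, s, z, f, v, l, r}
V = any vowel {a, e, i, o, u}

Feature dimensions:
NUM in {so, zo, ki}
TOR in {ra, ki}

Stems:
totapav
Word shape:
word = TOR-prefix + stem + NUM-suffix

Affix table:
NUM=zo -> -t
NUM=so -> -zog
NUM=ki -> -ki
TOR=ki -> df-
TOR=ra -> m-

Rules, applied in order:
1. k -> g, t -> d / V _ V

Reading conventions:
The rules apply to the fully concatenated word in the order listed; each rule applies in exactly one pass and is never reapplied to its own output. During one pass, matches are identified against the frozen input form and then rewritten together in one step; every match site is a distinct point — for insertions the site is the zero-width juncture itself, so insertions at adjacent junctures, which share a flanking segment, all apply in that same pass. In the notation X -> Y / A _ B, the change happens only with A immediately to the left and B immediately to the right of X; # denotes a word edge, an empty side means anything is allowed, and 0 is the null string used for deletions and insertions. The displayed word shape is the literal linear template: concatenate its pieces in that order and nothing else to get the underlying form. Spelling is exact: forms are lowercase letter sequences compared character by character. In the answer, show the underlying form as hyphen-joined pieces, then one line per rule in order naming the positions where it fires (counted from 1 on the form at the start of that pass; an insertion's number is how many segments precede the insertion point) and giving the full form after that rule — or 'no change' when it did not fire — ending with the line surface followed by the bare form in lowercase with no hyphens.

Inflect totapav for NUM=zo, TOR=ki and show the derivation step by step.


underlying: df-totapav-t
1. k -> g, t -> d / V _ V: fires at position(s) 5: dftodapavt
surface: dftodapavt


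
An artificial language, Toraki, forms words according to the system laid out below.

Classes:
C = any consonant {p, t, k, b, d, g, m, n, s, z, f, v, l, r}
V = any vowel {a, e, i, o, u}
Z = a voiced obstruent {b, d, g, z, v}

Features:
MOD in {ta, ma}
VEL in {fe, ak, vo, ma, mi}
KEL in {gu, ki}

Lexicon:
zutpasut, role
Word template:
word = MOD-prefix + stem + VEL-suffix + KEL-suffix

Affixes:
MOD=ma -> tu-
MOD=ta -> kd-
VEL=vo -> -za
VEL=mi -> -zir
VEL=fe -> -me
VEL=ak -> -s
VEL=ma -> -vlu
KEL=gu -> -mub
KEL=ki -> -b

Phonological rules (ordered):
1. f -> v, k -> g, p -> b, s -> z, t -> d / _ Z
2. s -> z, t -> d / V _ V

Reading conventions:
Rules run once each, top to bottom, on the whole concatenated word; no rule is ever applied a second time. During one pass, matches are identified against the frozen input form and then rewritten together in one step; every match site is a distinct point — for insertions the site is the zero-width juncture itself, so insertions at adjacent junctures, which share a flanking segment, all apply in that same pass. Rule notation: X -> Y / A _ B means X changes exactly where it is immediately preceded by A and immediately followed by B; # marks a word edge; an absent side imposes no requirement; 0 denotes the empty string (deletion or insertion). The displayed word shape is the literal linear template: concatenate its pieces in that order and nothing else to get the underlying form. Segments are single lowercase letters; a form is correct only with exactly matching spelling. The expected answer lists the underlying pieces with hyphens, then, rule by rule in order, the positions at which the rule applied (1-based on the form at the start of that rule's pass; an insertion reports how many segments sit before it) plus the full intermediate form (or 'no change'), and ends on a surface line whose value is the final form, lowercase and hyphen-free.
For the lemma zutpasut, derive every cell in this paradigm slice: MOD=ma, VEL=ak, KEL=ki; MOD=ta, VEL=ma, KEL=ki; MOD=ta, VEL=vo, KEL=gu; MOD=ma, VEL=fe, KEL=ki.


cell MOD=ma, VEL=ak, KEL=ki:
underlying: tu-zutpasut-s-b
1. f -> v, k -> g, p -> b, s -> z, t -> d / _ Z: fires at position(s) 11: tuzutpasutzb
2. s -> z, t -> d / V _ V: fires at position(s) 8: tuzutpazutzb
surface: tuzutpazutzb

cell MOD=ta, VEL=ma, KEL=ki:
underlying: kd-zutpasut-vlu-b
1. f -> v, k -> g, p -> b, s -> z, t -> d / _ Z: fires at position(s) 1, 10: gdzutpasudvlub
2. s -> z, t -> d / V _ V: fires at position(s) 8: gdzutpazudvlub
surface: gdzutpazudvlub

cell MOD=ta, VEL=vo, KEL=gu:
underlying: kd-zutpasut-za-mub
1. f -> v, k -> g, p -> b, s -> z, t -> d / _ Z: fires at position(s) 1, 10: gdzutpasudzamub
2. s -> z, t -> d / V _ V: fires at position(s) 8: gdzutpazudzamub
surface: gdzutpazudzamub

cell MOD=ma, VEL=fe, KEL=ki:
underlying: tu-zutpasut-me-b
1. f -> v, k -> g, p -> b, s -> z, t -> d / _ Z: no change
2. s -> z, t -> d / V _ V: fires at position(s) 8: tuzutpazutmeb
surface: tuzutpazutmeb


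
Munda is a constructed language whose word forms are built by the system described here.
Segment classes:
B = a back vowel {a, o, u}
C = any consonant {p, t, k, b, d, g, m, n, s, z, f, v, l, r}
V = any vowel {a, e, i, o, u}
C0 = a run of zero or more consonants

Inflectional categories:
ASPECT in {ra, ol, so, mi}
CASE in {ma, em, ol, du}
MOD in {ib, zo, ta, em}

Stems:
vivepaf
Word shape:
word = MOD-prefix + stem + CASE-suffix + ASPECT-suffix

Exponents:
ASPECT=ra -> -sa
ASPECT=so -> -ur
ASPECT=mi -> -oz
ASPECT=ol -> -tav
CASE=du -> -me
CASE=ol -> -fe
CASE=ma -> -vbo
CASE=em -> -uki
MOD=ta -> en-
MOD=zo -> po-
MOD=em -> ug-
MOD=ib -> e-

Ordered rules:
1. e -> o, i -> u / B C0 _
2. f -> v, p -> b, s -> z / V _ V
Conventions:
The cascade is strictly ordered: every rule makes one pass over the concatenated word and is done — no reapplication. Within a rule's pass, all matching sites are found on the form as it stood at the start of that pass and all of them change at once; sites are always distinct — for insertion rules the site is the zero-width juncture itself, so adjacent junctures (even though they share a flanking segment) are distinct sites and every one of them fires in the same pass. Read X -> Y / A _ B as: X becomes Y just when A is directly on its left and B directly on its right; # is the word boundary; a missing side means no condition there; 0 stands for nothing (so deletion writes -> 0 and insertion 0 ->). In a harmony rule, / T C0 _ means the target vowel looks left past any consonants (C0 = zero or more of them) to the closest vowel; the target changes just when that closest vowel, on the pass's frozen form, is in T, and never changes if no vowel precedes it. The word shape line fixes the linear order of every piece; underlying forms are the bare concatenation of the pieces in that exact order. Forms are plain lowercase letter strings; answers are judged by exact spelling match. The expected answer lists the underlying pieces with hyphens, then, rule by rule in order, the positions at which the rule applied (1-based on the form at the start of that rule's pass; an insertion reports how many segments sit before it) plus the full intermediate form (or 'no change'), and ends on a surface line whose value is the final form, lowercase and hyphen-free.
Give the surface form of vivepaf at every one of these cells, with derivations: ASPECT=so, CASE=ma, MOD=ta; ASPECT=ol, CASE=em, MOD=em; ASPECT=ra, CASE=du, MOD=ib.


cell ASPECT=so, CASE=ma, MOD=ta:
underlying: en-vivepaf-vbo-ur
1. e -> o, i -> u / B C0 _: no change
2. f -> v, p -> b, s -> z / V _ V: fires at position(s) 7: envivebafvbour
surface: envivebafvbour

cell ASPECT=ol, CASE=em, MOD=em:
underlying: ug-vivepaf-uki-tav
1. e -> o, i -> u / B C0 _: fires at position(s) 4, 12: ugvuvepafukutav
2. f -> v, p -> b, s -> z / V _ V: fires at position(s) 7, 9: ugvuvebavukutav
surface: ugvuvebavukutav

cell ASPECT=ra, CASE=du, MOD=ib:
underlying: e-vivepaf-me-sa
1. e -> o, i -> u / B C0 _: fires at position(s) 10: evivepafmosa
2. f -> v, p -> b, s -> z / V _ V: fires at position(s) 6, 11: evivebafmoza
surface: evivebafmoza


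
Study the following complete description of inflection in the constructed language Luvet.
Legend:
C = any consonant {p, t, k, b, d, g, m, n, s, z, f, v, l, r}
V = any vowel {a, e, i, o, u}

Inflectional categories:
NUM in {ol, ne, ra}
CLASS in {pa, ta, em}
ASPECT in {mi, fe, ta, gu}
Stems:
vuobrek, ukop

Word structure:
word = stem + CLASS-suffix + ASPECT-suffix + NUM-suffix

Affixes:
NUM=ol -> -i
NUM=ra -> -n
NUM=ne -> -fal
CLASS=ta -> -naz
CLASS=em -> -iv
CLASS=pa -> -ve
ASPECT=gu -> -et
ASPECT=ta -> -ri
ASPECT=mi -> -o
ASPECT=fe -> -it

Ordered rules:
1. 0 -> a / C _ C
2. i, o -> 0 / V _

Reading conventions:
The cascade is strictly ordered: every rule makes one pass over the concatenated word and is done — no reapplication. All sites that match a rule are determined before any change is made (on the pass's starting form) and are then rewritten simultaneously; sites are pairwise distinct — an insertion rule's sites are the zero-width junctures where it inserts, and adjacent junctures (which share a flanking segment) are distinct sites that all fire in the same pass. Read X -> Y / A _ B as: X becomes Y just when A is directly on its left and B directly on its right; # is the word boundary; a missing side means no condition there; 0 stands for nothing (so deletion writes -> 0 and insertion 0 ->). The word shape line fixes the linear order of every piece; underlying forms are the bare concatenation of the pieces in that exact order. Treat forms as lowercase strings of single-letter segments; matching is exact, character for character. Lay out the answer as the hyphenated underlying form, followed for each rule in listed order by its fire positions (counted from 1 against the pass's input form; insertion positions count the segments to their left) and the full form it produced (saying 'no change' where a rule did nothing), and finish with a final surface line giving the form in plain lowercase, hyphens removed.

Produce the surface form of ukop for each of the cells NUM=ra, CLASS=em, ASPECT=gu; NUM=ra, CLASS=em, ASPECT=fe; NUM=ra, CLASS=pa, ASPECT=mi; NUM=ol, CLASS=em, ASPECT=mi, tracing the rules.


cell NUM=ra, CLASS=em, ASPECT=gu:
underlying: ukop-iv-et-n
1. 0 -> a / C _ C: inserts after position(s) 8: ukopivetan
2. i, o -> 0 / V _: no change
surface: ukopivetan

cell NUM=ra, CLASS=em, ASPECT=fe:
underlying: ukop-iv-it-n
1. 0 -> a / C _ C: inserts after position(s) 8: ukopivitan
2. i, o -> 0 / V _: no change
surface: ukopivitan

cell NUM=ra, CLASS=pa, ASPECT=mi:
underlying: ukop-ve-o-n
1. 0 -> a / C _ C: inserts after position(s) 4: ukopaveon
2. i, o -> 0 / V _: fires at position(s) 8: ukopaven
surface: ukopaven

cell NUM=ol, CLASS=em, ASPECT=mi:
underlying: ukop-iv-o-i
1. 0 -> a / C _ C: no change
2. i, o -> 0 / V _: fires at position(s) 8: ukopivo
surface: ukopivo


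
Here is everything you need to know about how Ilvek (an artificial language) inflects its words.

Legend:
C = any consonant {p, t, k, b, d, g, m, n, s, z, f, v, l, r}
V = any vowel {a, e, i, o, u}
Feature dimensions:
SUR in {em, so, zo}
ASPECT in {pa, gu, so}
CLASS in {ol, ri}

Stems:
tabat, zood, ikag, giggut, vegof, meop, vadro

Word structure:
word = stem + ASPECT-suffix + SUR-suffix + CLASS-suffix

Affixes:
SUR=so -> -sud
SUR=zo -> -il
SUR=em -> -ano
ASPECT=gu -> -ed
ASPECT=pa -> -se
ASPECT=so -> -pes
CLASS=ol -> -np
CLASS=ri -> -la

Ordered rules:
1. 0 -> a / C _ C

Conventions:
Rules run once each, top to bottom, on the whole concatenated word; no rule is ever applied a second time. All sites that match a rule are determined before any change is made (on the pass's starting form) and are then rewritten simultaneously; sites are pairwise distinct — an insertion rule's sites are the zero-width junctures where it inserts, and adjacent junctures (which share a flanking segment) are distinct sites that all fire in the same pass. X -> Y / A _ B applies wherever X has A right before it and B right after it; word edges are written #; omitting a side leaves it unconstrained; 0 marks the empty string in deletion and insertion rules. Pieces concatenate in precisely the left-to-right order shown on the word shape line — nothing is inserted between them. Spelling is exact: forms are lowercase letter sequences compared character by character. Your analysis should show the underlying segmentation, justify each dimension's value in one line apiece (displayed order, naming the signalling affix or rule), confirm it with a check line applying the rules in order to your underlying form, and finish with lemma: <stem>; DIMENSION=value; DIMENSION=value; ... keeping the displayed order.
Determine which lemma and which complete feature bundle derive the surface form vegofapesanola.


underlying: vegof-pes-ano-la
SUR=em - signalled by the affix -ano
ASPECT=so - signalled by the affix -pes
CLASS=ri - signalled by the affix -la
check: vegofpesanola -> vegofapesanola
lemma: vegof; SUR=em; ASPECT=so; CLASS=ri


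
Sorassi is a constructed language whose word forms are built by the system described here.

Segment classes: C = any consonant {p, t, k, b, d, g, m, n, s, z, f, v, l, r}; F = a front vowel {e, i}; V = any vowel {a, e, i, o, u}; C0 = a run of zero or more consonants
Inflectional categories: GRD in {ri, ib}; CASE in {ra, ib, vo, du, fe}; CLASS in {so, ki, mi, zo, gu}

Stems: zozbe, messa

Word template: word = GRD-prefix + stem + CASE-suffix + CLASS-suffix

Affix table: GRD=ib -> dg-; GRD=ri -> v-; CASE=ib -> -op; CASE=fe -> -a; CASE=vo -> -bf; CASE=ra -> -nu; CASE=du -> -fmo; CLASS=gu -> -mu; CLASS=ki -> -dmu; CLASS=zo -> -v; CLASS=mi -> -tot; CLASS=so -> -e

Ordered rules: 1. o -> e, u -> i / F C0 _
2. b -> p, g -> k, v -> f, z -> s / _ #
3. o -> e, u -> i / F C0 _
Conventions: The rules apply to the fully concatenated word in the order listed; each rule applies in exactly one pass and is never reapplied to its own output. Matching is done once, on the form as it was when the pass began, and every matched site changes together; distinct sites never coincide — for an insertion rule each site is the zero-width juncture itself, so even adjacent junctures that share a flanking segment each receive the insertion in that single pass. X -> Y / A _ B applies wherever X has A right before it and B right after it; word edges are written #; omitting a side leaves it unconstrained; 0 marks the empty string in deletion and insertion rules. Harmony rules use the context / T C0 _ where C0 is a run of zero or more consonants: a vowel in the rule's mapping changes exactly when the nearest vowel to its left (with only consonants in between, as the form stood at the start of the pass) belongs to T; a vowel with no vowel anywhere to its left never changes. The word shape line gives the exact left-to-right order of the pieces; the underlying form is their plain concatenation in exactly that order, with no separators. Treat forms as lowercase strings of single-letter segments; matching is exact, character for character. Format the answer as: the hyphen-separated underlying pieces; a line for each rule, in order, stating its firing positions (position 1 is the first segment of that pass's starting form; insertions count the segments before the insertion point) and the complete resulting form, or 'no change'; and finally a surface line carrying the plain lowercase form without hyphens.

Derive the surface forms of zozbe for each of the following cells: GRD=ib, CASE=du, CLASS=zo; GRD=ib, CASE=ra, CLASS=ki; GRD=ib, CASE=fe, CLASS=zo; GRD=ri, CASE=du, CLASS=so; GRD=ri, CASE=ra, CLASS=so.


cell GRD=ib, CASE=du, CLASS=zo:
underlying: dg-zozbe-fmo-v
1. o -> e, u -> i / F C0 _: fires at position(s) 10: dgzozbefmev
2. b -> p, g -> k, v -> f, z -> s / _ #: fires at position(s) 11: dgzozbefmef
3. o -> e, u -> i / F C0 _: no change
surface: dgzozbefmef

cell GRD=ib, CASE=ra, CLASS=ki:
underlying: dg-zozbe-nu-dmu
1. o -> e, u -> i / F C0 _: fires at position(s) 9: dgzozbenidmu
2. b -> p, g -> k, v -> f, z -> s / _ #: no change
3. o -> e, u -> i / F C0 _: fires at position(s) 12: dgzozbenidmi
surface: dgzozbenidmi

cell GRD=ib, CASE=fe, CLASS=zo:
underlying: dg-zozbe-a-v
1. o -> e, u -> i / F C0 _: no change
2. b -> p, g -> k, v -> f, z -> s / _ #: fires at position(s) 9: dgzozbeaf
3. o -> e, u -> i / F C0 _: no change
surface: dgzozbeaf

cell GRD=ri, CASE=du, CLASS=so:
underlying: v-zozbe-fmo-e
1. o -> e, u -> i / F C0 _: fires at position(s) 9: vzozbefmee
2. b -> p, g -> k, v -> f, z -> s / _ #: no change
3. o -> e, u -> i / F C0 _: no change
surface: vzozbefmee

cell GRD=ri, CASE=ra, CLASS=so:
underlying: v-zozbe-nu-e
1. o -> e, u -> i / F C0 _: fires at position(s) 8: vzozbenie
2. b -> p, g -> k, v -> f, z -> s / _ #: no change
3. o -> e, u -> i / F C0 _: no change
surface: vzozbenie


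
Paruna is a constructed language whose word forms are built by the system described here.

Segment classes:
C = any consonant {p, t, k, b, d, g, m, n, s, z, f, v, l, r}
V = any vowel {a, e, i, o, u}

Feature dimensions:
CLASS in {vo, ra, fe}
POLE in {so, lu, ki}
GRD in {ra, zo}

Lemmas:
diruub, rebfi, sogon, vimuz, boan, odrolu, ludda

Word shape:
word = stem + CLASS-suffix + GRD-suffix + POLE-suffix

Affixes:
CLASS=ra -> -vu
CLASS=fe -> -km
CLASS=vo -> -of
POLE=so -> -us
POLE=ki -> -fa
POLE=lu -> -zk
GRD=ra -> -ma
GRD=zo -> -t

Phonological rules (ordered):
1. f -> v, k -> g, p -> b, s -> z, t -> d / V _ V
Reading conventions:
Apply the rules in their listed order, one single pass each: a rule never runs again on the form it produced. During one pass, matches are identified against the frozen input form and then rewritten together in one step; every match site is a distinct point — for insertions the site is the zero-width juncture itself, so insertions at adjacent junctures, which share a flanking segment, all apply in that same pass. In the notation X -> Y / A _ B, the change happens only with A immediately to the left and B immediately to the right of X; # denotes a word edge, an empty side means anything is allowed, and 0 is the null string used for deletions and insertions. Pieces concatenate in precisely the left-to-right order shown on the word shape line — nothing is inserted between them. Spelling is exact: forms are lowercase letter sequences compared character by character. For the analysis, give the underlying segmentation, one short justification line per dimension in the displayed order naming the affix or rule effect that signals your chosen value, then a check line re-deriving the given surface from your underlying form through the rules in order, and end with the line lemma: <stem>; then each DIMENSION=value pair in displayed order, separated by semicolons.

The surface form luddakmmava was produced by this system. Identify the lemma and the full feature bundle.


underlying: ludda-km-ma-fa
CLASS=fe - signalled by the affix -km
POLE=ki - signalled by the affix -fa
GRD=ra - signalled by the affix -ma
check: luddakmmafa -> luddakmmava
lemma: ludda; CLASS=fe; POLE=ki; GRD=ra
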